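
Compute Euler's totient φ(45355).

Factor: 45355 = 5 · 47 · 193.
φ(45355) = (5−1) · (47−1) · (193−1) = 4 · 46 · 192 = 35328.

35328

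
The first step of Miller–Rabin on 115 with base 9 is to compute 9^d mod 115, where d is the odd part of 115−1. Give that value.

104

115 − 1 = 114 = 2^1 · 57, so d = 57.
9^1 ≡ 9 (mod 115)
9^2 ≡ 9^2 = 81 ≡ 81 (mod 115)
9^4 ≡ 81^2 = 6561 ≡ 6 (mod 115)
9^8 ≡ 6^2 = 36 ≡ 36 (mod 115)
9^16 ≡ 36^2 = 1296 ≡ 31 (mod 115)
9^32 ≡ 31^2 = 961 ≡ 41 (mod 115)
57 = 32 + 16 + 8 + 1 in binary powers of 2.
So 9^57 ≡ 41 · 31 · 36 · 9 ≡ 104 (mod 115).
Squaring chain: 104; never reaches −1, so base 9 is a Miller–Rabin witness that 115 is composite.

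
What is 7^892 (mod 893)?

7^1 ≡ 7 (mod 893)
7^2 ≡ 7^2 = 49 ≡ 49 (mod 893)
7^4 ≡ 49^2 = 2401 ≡ 615 (mod 893)
7^8 ≡ 615^2 = 378225 ≡ 486 (mod 893)
7^16 ≡ 486^2 = 236196 ≡ 444 (mod 893)
7^32 ≡ 444^2 = 197136 ≡ 676 (mod 893)
7^64 ≡ 676^2 = 456976 ≡ 653 (mod 893)
7^128 ≡ 653^2 = 426409 ≡ 448 (mod 893)
7^256 ≡ 448^2 = 200704 ≡ 672 (mod 893)
7^512 ≡ 672^2 = 451584 ≡ 619 (mod 893)
892 = 512 + 256 + 64 + 32 + 16 + 8 + 4 in binary powers of 2.
So 7^892 ≡ 619 · 672 · 653 · 676 · 444 · 486 · 615 ≡ 653 (mod 893).
Since 653 ≠ 1, base 7 is a Fermat witness: 893 is composite.

653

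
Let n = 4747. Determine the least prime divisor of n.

47

4747 is odd.
Digit sum 22, not divisible by 3.
Ends in 7: not divisible by 5.
7: 4747 = 7·678 + 1
11: 4747 = 11·431 + 6
13: 4747 = 13·365 + 2
17: 4747 = 17·279 + 4
19: 4747 = 19·249 + 16
23: 4747 = 23·206 + 9
29: 4747 = 29·163 + 20
31: 4747 = 31·153 + 4
37: 4747 = 37·128 + 11
41: 4747 = 41·115 + 32
43: 4747 = 43·110 + 17
47: 4747 = 47·101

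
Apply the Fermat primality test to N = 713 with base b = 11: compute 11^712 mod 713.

514

11^1 ≡ 11 (mod 713)
11^2 ≡ 11^2 = 121 ≡ 121 (mod 713)
11^4 ≡ 121^2 = 14641 ≡ 381 (mod 713)
11^8 ≡ 381^2 = 145161 ≡ 422 (mod 713)
11^16 ≡ 422^2 = 178084 ≡ 547 (mod 713)
11^32 ≡ 547^2 = 299209 ≡ 462 (mod 713)
11^64 ≡ 462^2 = 213444 ≡ 257 (mod 713)
11^128 ≡ 257^2 = 66049 ≡ 453 (mod 713)
11^256 ≡ 453^2 = 205209 ≡ 578 (mod 713)
11^512 ≡ 578^2 = 334084 ≡ 400 (mod 713)
712 = 512 + 128 + 64 + 8 in binary powers of 2.
So 11^712 ≡ 400 · 453 · 257 · 422 ≡ 514 (mod 713).
Since 514 ≠ 1, base 11 is a Fermat witness: 713 is composite.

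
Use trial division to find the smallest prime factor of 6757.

29

6757 is odd.
Digit sum 25, not divisible by 3.
Ends in 7: not divisible by 5.
7: 6757 = 7·965 + 2
11: 6757 = 11·614 + 3
13: 6757 = 13·519 + 10
17: 6757 = 17·397 + 8
19: 6757 = 19·355 + 12
23: 6757 = 23·293 + 18
29: 6757 = 29·233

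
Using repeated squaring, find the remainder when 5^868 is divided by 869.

356

5^1 ≡ 5 (mod 869)
5^2 ≡ 5^2 = 25 ≡ 25 (mod 869)
5^4 ≡ 25^2 = 625 ≡ 625 (mod 869)
5^8 ≡ 625^2 = 390625 ≡ 444 (mod 869)
5^16 ≡ 444^2 = 197136 ≡ 742 (mod 869)
5^32 ≡ 742^2 = 550564 ≡ 487 (mod 869)
5^64 ≡ 487^2 = 237169 ≡ 801 (mod 869)
5^128 ≡ 801^2 = 641601 ≡ 279 (mod 869)
5^256 ≡ 279^2 = 77841 ≡ 500 (mod 869)
5^512 ≡ 500^2 = 250000 ≡ 597 (mod 869)
868 = 512 + 256 + 64 + 32 + 4 in binary powers of 2.
So 5^868 ≡ 597 · 500 · 801 · 487 · 625 ≡ 356 (mod 869).
Since 356 ≠ 1, base 5 is a Fermat witness: 869 is composite.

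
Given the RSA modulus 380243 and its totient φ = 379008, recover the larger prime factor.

659

φ(n) = (p−1)(q−1) = n − (p+q) + 1, so p + q = 380243 − 379008 + 1 = 1236.
p and q are the roots of t² − 1236t + 380243 = 0.
Discriminant: 1236² − 4·380243 = 1527696 − 1520972 = 6724; √6724 = 82.
q = (1236 − 82)/2 = 577, p = (1236 + 82)/2 = 659.
Check: 577 · 659 = 380243.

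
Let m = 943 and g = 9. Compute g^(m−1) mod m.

901

9^1 ≡ 9 (mod 943)
9^2 ≡ 9^2 = 81 ≡ 81 (mod 943)
9^4 ≡ 81^2 = 6561 ≡ 903 (mod 943)
9^8 ≡ 903^2 = 815409 ≡ 657 (mod 943)
9^16 ≡ 657^2 = 431649 ≡ 698 (mod 943)
9^32 ≡ 698^2 = 487204 ≡ 616 (mod 943)
9^64 ≡ 616^2 = 379456 ≡ 370 (mod 943)
9^128 ≡ 370^2 = 136900 ≡ 165 (mod 943)
9^256 ≡ 165^2 = 27225 ≡ 821 (mod 943)
9^512 ≡ 821^2 = 674041 ≡ 739 (mod 943)
942 = 512 + 256 + 128 + 32 + 8 + 4 + 2 in binary powers of 2.
So 9^942 ≡ 739 · 821 · 165 · 616 · 657 · 903 · 81 ≡ 901 (mod 943).
Since 901 ≠ 1, base 9 is a Fermat witness: 943 is composite.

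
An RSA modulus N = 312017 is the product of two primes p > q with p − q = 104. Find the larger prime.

Since p = q + 104, we have 312017 = q(q + 104), so q² + 104q − 312017 = 0.
Discriminant: 104² + 4·312017 = 10816 + 1248068 = 1258884; √1258884 = 1122.
q = (−104 + 1122)/2 = 509, and p = q + 104 = 613.
Check: 509 · 613 = 312017.

613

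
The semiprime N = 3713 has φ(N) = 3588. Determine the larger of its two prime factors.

φ(n) = (p−1)(q−1) = n − (p+q) + 1, so p + q = 3713 − 3588 + 1 = 126.
p and q are the roots of t² − 126t + 3713 = 0.
Discriminant: 126² − 4·3713 = 15876 − 14852 = 1024; √1024 = 32.
q = (126 − 32)/2 = 47, p = (126 + 32)/2 = 79.
Check: 47 · 79 = 3713.

79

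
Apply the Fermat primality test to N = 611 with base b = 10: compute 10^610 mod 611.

549

10^1 ≡ 10 (mod 611)
10^2 ≡ 10^2 = 100 ≡ 100 (mod 611)
10^4 ≡ 100^2 = 10000 ≡ 224 (mod 611)
10^8 ≡ 224^2 = 50176 ≡ 74 (mod 611)
10^16 ≡ 74^2 = 5476 ≡ 588 (mod 611)
10^32 ≡ 588^2 = 345744 ≡ 529 (mod 611)
10^64 ≡ 529^2 = 279841 ≡ 3 (mod 611)
10^128 ≡ 3^2 = 9 ≡ 9 (mod 611)
10^256 ≡ 9^2 = 81 ≡ 81 (mod 611)
10^512 ≡ 81^2 = 6561 ≡ 451 (mod 611)
610 = 512 + 64 + 32 + 2 in binary powers of 2.
So 10^610 ≡ 451 · 3 · 529 · 100 ≡ 549 (mod 611).
Since 549 ≠ 1, base 10 is a Fermat witness: 611 is composite.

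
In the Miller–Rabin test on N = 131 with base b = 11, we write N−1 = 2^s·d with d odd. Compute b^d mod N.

131 − 1 = 130 = 2^1 · 65, so d = 65.
11^1 ≡ 11 (mod 131)
11^2 ≡ 11^2 = 121 ≡ 121 (mod 131)
11^4 ≡ 121^2 = 14641 ≡ 100 (mod 131)
11^8 ≡ 100^2 = 10000 ≡ 44 (mod 131)
11^16 ≡ 44^2 = 1936 ≡ 102 (mod 131)
11^32 ≡ 102^2 = 10404 ≡ 55 (mod 131)
11^64 ≡ 55^2 = 3025 ≡ 12 (mod 131)
65 = 64 + 1 in binary powers of 2.
So 11^65 ≡ 12 · 11 ≡ 1 (mod 131).
Since 11^d ≡ 1 (mod 131), base 11 does not prove 131 composite.

1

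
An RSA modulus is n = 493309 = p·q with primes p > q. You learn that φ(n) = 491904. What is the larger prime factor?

733

φ(n) = (p−1)(q−1) = n − (p+q) + 1, so p + q = 493309 − 491904 + 1 = 1406.
p and q are the roots of t² − 1406t + 493309 = 0.
Discriminant: 1406² − 4·493309 = 1976836 − 1973236 = 3600; √3600 = 60.
q = (1406 − 60)/2 = 673, p = (1406 + 60)/2 = 733.
Check: 673 · 733 = 493309.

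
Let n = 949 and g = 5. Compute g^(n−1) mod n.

885

5^1 ≡ 5 (mod 949)
5^2 ≡ 5^2 = 25 ≡ 25 (mod 949)
5^4 ≡ 25^2 = 625 ≡ 625 (mod 949)
5^8 ≡ 625^2 = 390625 ≡ 586 (mod 949)
5^16 ≡ 586^2 = 343396 ≡ 807 (mod 949)
5^32 ≡ 807^2 = 651249 ≡ 235 (mod 949)
5^64 ≡ 235^2 = 55225 ≡ 183 (mod 949)
5^128 ≡ 183^2 = 33489 ≡ 274 (mod 949)
5^256 ≡ 274^2 = 75076 ≡ 105 (mod 949)
5^512 ≡ 105^2 = 11025 ≡ 586 (mod 949)
948 = 512 + 256 + 128 + 32 + 16 + 4 in binary powers of 2.
So 5^948 ≡ 586 · 105 · 274 · 235 · 807 · 625 ≡ 885 (mod 949).
Since 885 ≠ 1, base 5 is a Fermat witness: 949 is composite.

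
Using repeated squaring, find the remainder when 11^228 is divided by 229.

1

11^1 ≡ 11 (mod 229)
11^2 ≡ 11^2 = 121 ≡ 121 (mod 229)
11^4 ≡ 121^2 = 14641 ≡ 214 (mod 229)
11^8 ≡ 214^2 = 45796 ≡ 225 (mod 229)
11^16 ≡ 225^2 = 50625 ≡ 16 (mod 229)
11^32 ≡ 16^2 = 256 ≡ 27 (mod 229)
11^64 ≡ 27^2 = 729 ≡ 42 (mod 229)
11^128 ≡ 42^2 = 1764 ≡ 161 (mod 229)
228 = 128 + 64 + 32 + 4 in binary powers of 2.
So 11^228 ≡ 161 · 42 · 27 · 214 ≡ 1 (mod 229).
Since the result is 1, base 11 gives no evidence that 229 is composite.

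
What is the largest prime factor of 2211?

2211 = 3 · 737
737 = 11 · 67
67 is prime.
So 2211 = 3 · 11 · 67; the largest prime factor is 67.

67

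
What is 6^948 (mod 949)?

6^1 ≡ 6 (mod 949)
6^2 ≡ 6^2 = 36 ≡ 36 (mod 949)
6^4 ≡ 36^2 = 1296 ≡ 347 (mod 949)
6^8 ≡ 347^2 = 120409 ≡ 835 (mod 949)
6^16 ≡ 835^2 = 697225 ≡ 659 (mod 949)
6^32 ≡ 659^2 = 434281 ≡ 588 (mod 949)
6^64 ≡ 588^2 = 345744 ≡ 308 (mod 949)
6^128 ≡ 308^2 = 94864 ≡ 913 (mod 949)
6^256 ≡ 913^2 = 833569 ≡ 347 (mod 949)
6^512 ≡ 347^2 = 120409 ≡ 835 (mod 949)
948 = 512 + 256 + 128 + 32 + 16 + 4 in binary powers of 2.
So 6^948 ≡ 835 · 347 · 913 · 588 · 659 · 347 ≡ 300 (mod 949).
Since 300 ≠ 1, base 6 is a Fermat witness: 949 is composite.

300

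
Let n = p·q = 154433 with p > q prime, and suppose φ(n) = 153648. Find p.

φ(n) = (p−1)(q−1) = n − (p+q) + 1, so p + q = 154433 − 153648 + 1 = 786.
p and q are the roots of t² − 786t + 154433 = 0.
Discriminant: 786² − 4·154433 = 617796 − 617732 = 64; √64 = 8.
q = (786 − 8)/2 = 389, p = (786 + 8)/2 = 397.
Check: 389 · 397 = 154433.

397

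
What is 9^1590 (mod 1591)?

9^1 ≡ 9 (mod 1591)
9^2 ≡ 9^2 = 81 ≡ 81 (mod 1591)
9^4 ≡ 81^2 = 6561 ≡ 197 (mod 1591)
9^8 ≡ 197^2 = 38809 ≡ 625 (mod 1591)
9^16 ≡ 625^2 = 390625 ≡ 830 (mod 1591)
9^32 ≡ 830^2 = 688900 ≡ 1588 (mod 1591)
9^64 ≡ 1588^2 = 2521744 ≡ 9 (mod 1591)
9^128 ≡ 9^2 = 81 ≡ 81 (mod 1591)
9^256 ≡ 81^2 = 6561 ≡ 197 (mod 1591)
9^512 ≡ 197^2 = 38809 ≡ 625 (mod 1591)
9^1024 ≡ 625^2 = 390625 ≡ 830 (mod 1591)
1590 = 1024 + 512 + 32 + 16 + 4 + 2 in binary powers of 2.
So 9^1590 ≡ 830 · 625 · 1588 · 830 · 197 · 81 ≡ 269 (mod 1591).
Since 269 ≠ 1, base 9 is a Fermat witness: 1591 is composite.

269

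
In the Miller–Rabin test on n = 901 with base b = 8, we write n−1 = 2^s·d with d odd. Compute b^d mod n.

901 − 1 = 900 = 2^2 · 225, so d = 225.
8^1 ≡ 8 (mod 901)
8^2 ≡ 8^2 = 64 ≡ 64 (mod 901)
8^4 ≡ 64^2 = 4096 ≡ 492 (mod 901)
8^8 ≡ 492^2 = 242064 ≡ 596 (mod 901)
8^16 ≡ 596^2 = 355216 ≡ 222 (mod 901)
8^32 ≡ 222^2 = 49284 ≡ 630 (mod 901)
8^64 ≡ 630^2 = 396900 ≡ 460 (mod 901)
8^128 ≡ 460^2 = 211600 ≡ 766 (mod 901)
225 = 128 + 64 + 32 + 1 in binary powers of 2.
So 8^225 ≡ 766 · 460 · 630 · 8 ≡ 875 (mod 901).
Squaring chain: 875 → 676; never reaches −1, so base 8 is a Miller–Rabin witness that 901 is composite.

875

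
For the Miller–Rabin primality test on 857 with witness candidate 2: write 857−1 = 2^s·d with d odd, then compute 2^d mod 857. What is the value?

650

857 − 1 = 856 = 2^3 · 107, so d = 107.
2^1 ≡ 2 (mod 857)
2^2 ≡ 2^2 = 4 ≡ 4 (mod 857)
2^4 ≡ 4^2 = 16 ≡ 16 (mod 857)
2^8 ≡ 16^2 = 256 ≡ 256 (mod 857)
2^16 ≡ 256^2 = 65536 ≡ 404 (mod 857)
2^32 ≡ 404^2 = 163216 ≡ 386 (mod 857)
2^64 ≡ 386^2 = 148996 ≡ 735 (mod 857)
107 = 64 + 32 + 8 + 2 + 1 in binary powers of 2.
So 2^107 ≡ 735 · 386 · 256 · 4 · 2 ≡ 650 (mod 857).
Squaring chain: 650 → 856 → 1; reaches −1, so base 2 does not prove 857 composite.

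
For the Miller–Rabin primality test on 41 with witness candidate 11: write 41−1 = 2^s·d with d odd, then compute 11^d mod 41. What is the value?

3

41 − 1 = 40 = 2^3 · 5, so d = 5.
11^1 ≡ 11 (mod 41)
11^2 ≡ 11^2 = 121 ≡ 39 (mod 41)
11^4 ≡ 39^2 = 1521 ≡ 4 (mod 41)
5 = 4 + 1 in binary powers of 2.
So 11^5 ≡ 4 · 11 ≡ 3 (mod 41).
Squaring chain: 3 → 9 → 40; reaches −1, so base 11 does not prove 41 composite.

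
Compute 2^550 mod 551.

2^1 ≡ 2 (mod 551)
2^2 ≡ 2^2 = 4 ≡ 4 (mod 551)
2^4 ≡ 4^2 = 16 ≡ 16 (mod 551)
2^8 ≡ 16^2 = 256 ≡ 256 (mod 551)
2^16 ≡ 256^2 = 65536 ≡ 518 (mod 551)
2^32 ≡ 518^2 = 268324 ≡ 538 (mod 551)
2^64 ≡ 538^2 = 289444 ≡ 169 (mod 551)
2^128 ≡ 169^2 = 28561 ≡ 460 (mod 551)
2^256 ≡ 460^2 = 211600 ≡ 16 (mod 551)
2^512 ≡ 16^2 = 256 ≡ 256 (mod 551)
550 = 512 + 32 + 4 + 2 in binary powers of 2.
So 2^550 ≡ 256 · 538 · 16 · 4 ≡ 245 (mod 551).
Since 245 ≠ 1, base 2 is a Fermat witness: 551 is composite.

245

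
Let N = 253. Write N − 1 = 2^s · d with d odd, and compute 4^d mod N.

253 − 1 = 252 = 2^2 · 63, so d = 63.
4^1 ≡ 4 (mod 253)
4^2 ≡ 4^2 = 16 ≡ 16 (mod 253)
4^4 ≡ 16^2 = 256 ≡ 3 (mod 253)
4^8 ≡ 3^2 = 9 ≡ 9 (mod 253)
4^16 ≡ 9^2 = 81 ≡ 81 (mod 253)
4^32 ≡ 81^2 = 6561 ≡ 236 (mod 253)
63 = 32 + 16 + 8 + 4 + 2 + 1 in binary powers of 2.
So 4^63 ≡ 236 · 81 · 9 · 3 · 16 · 4 ≡ 9 (mod 253).
Squaring chain: 9 → 81; never reaches −1, so base 4 is a Miller–Rabin witness that 253 is composite.

9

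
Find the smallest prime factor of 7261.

53

7261 is odd.
Digit sum 16, not divisible by 3.
Ends in 1: not divisible by 5.
7: 7261 = 7·1037 + 2
11: 7261 = 11·660 + 1
13: 7261 = 13·558 + 7
17: 7261 = 17·427 + 2
19: 7261 = 19·382 + 3
23: 7261 = 23·315 + 16
29: 7261 = 29·250 + 11
31: 7261 = 31·234 + 7
37: 7261 = 37·196 + 9
41: 7261 = 41·177 + 4
43: 7261 = 43·168 + 37
47: 7261 = 47·154 + 23
53: 7261 = 53·137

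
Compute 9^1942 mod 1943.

9^1 ≡ 9 (mod 1943)
9^2 ≡ 9^2 = 81 ≡ 81 (mod 1943)
9^4 ≡ 81^2 = 6561 ≡ 732 (mod 1943)
9^8 ≡ 732^2 = 535824 ≡ 1499 (mod 1943)
9^16 ≡ 1499^2 = 2247001 ≡ 893 (mod 1943)
9^32 ≡ 893^2 = 797449 ≡ 819 (mod 1943)
9^64 ≡ 819^2 = 670761 ≡ 426 (mod 1943)
9^128 ≡ 426^2 = 181476 ≡ 777 (mod 1943)
9^256 ≡ 777^2 = 603729 ≡ 1399 (mod 1943)
9^512 ≡ 1399^2 = 1957201 ≡ 600 (mod 1943)
9^1024 ≡ 600^2 = 360000 ≡ 545 (mod 1943)
1942 = 1024 + 512 + 256 + 128 + 16 + 4 + 2 in binary powers of 2.
So 9^1942 ≡ 545 · 600 · 1399 · 777 · 893 · 732 · 81 ≡ 1069 (mod 1943).
Since 1069 ≠ 1, base 9 is a Fermat witness: 1943 is composite.

1069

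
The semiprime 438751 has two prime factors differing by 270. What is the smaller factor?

Since p = q + 270, we have 438751 = q(q + 270), so q² + 270q − 438751 = 0.
Discriminant: 270² + 4·438751 = 72900 + 1755004 = 1827904; √1827904 = 1352.
q = (−270 + 1352)/2 = 541, and p = q + 270 = 811.
Check: 541 · 811 = 438751.

541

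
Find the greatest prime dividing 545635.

71

545635 = 5 · 109127
109127 = 29 · 3763
3763 = 53 · 71
71 is prime.
So 545635 = 5 · 29 · 53 · 71; the largest prime factor is 71.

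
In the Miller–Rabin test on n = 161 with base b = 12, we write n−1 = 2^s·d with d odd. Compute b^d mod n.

87

161 − 1 = 160 = 2^5 · 5, so d = 5.
12^1 ≡ 12 (mod 161)
12^2 ≡ 12^2 = 144 ≡ 144 (mod 161)
12^4 ≡ 144^2 = 20736 ≡ 128 (mod 161)
5 = 4 + 1 in binary powers of 2.
So 12^5 ≡ 128 · 12 ≡ 87 (mod 161).
Squaring chain: 87 → 2 → 4 → 16 → 95; never reaches −1, so base 12 is a Miller–Rabin witness that 161 is composite.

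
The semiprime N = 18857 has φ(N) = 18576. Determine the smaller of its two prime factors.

φ(n) = (p−1)(q−1) = n − (p+q) + 1, so p + q = 18857 − 18576 + 1 = 282.
p and q are the roots of t² − 282t + 18857 = 0.
Discriminant: 282² − 4·18857 = 79524 − 75428 = 4096; √4096 = 64.
q = (282 − 64)/2 = 109, p = (282 + 64)/2 = 173.
Check: 109 · 173 = 18857.

109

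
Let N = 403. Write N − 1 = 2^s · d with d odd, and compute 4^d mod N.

403 − 1 = 402 = 2^1 · 201, so d = 201.
4^1 ≡ 4 (mod 403)
4^2 ≡ 4^2 = 16 ≡ 16 (mod 403)
4^4 ≡ 16^2 = 256 ≡ 256 (mod 403)
4^8 ≡ 256^2 = 65536 ≡ 250 (mod 403)
4^16 ≡ 250^2 = 62500 ≡ 35 (mod 403)
4^32 ≡ 35^2 = 1225 ≡ 16 (mod 403)
4^64 ≡ 16^2 = 256 ≡ 256 (mod 403)
4^128 ≡ 256^2 = 65536 ≡ 250 (mod 403)
201 = 128 + 64 + 8 + 1 in binary powers of 2.
So 4^201 ≡ 250 · 256 · 250 · 4 ≡ 376 (mod 403).
Squaring chain: 376; never reaches −1, so base 4 is a Miller–Rabin witness that 403 is composite.

376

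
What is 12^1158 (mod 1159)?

20

12^1 ≡ 12 (mod 1159)
12^2 ≡ 12^2 = 144 ≡ 144 (mod 1159)
12^4 ≡ 144^2 = 20736 ≡ 1033 (mod 1159)
12^8 ≡ 1033^2 = 1067089 ≡ 809 (mod 1159)
12^16 ≡ 809^2 = 654481 ≡ 805 (mod 1159)
12^32 ≡ 805^2 = 648025 ≡ 144 (mod 1159)
12^64 ≡ 144^2 = 20736 ≡ 1033 (mod 1159)
12^128 ≡ 1033^2 = 1067089 ≡ 809 (mod 1159)
12^256 ≡ 809^2 = 654481 ≡ 805 (mod 1159)
12^512 ≡ 805^2 = 648025 ≡ 144 (mod 1159)
12^1024 ≡ 144^2 = 20736 ≡ 1033 (mod 1159)
1158 = 1024 + 128 + 4 + 2 in binary powers of 2.
So 12^1158 ≡ 1033 · 809 · 1033 · 144 ≡ 20 (mod 1159).
Since 20 ≠ 1, base 12 is a Fermat witness: 1159 is composite.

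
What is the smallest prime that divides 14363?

14363 is odd.
Digit sum 17, not divisible by 3.
Ends in 3: not divisible by 5.
7: 14363 = 7·2051 + 6
11: 14363 = 11·1305 + 8
13: 14363 = 13·1104 + 11
17: 14363 = 17·844 + 15
19: 14363 = 19·755 + 18
23: 14363 = 23·624 + 11
29: 14363 = 29·495 + 8
31: 14363 = 31·463 + 10
37: 14363 = 37·388 + 7
41: 14363 = 41·350 + 13
43: 14363 = 43·334 + 1
47: 14363 = 47·305 + 28
53: 14363 = 53·271

53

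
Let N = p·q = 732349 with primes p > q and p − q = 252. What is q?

Since p = q + 252, we have 732349 = q(q + 252), so q² + 252q − 732349 = 0.
Discriminant: 252² + 4·732349 = 63504 + 2929396 = 2992900; √2992900 = 1730.
q = (−252 + 1730)/2 = 739, and p = q + 252 = 991.
Check: 739 · 991 = 732349.

739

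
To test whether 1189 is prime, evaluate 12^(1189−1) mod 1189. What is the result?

146

12^1 ≡ 12 (mod 1189)
12^2 ≡ 12^2 = 144 ≡ 144 (mod 1189)
12^4 ≡ 144^2 = 20736 ≡ 523 (mod 1189)
12^8 ≡ 523^2 = 273529 ≡ 59 (mod 1189)
12^16 ≡ 59^2 = 3481 ≡ 1103 (mod 1189)
12^32 ≡ 1103^2 = 1216609 ≡ 262 (mod 1189)
12^64 ≡ 262^2 = 68644 ≡ 871 (mod 1189)
12^128 ≡ 871^2 = 758641 ≡ 59 (mod 1189)
12^256 ≡ 59^2 = 3481 ≡ 1103 (mod 1189)
12^512 ≡ 1103^2 = 1216609 ≡ 262 (mod 1189)
12^1024 ≡ 262^2 = 68644 ≡ 871 (mod 1189)
1188 = 1024 + 128 + 32 + 4 in binary powers of 2.
So 12^1188 ≡ 871 · 59 · 262 · 523 ≡ 146 (mod 1189).
Since 146 ≠ 1, base 12 is a Fermat witness: 1189 is composite.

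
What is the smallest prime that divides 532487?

532487 is odd.
Digit sum 29, not divisible by 3.
Ends in 7: not divisible by 5.
7: 532487 = 7·76069 + 4
11: 532487 = 11·48407 + 10
13: 532487 = 13·40960 + 7
17: 532487 = 17·31322 + 13
19: 532487 = 19·28025 + 12
23: 532487 = 23·23151 + 14
29: 532487 = 29·18361 + 18
31: 532487 = 31·17177

31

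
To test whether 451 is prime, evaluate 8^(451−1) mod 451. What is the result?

122

8^1 ≡ 8 (mod 451)
8^2 ≡ 8^2 = 64 ≡ 64 (mod 451)
8^4 ≡ 64^2 = 4096 ≡ 37 (mod 451)
8^8 ≡ 37^2 = 1369 ≡ 16 (mod 451)
8^16 ≡ 16^2 = 256 ≡ 256 (mod 451)
8^32 ≡ 256^2 = 65536 ≡ 141 (mod 451)
8^64 ≡ 141^2 = 19881 ≡ 37 (mod 451)
8^128 ≡ 37^2 = 1369 ≡ 16 (mod 451)
8^256 ≡ 16^2 = 256 ≡ 256 (mod 451)
450 = 256 + 128 + 64 + 2 in binary powers of 2.
So 8^450 ≡ 256 · 16 · 37 · 64 ≡ 122 (mod 451).
Since 122 ≠ 1, base 8 is a Fermat witness: 451 is composite.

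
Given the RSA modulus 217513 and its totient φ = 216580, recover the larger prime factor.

491

φ(n) = (p−1)(q−1) = n − (p+q) + 1, so p + q = 217513 − 216580 + 1 = 934.
p and q are the roots of t² − 934t + 217513 = 0.
Discriminant: 934² − 4·217513 = 872356 − 870052 = 2304; √2304 = 48.
q = (934 − 48)/2 = 443, p = (934 + 48)/2 = 491.
Check: 443 · 491 = 217513.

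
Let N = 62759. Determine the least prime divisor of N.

97

62759 is odd.
Digit sum 29, not divisible by 3.
Ends in 9: not divisible by 5.
7: 62759 = 7·8965 + 4
11: 62759 = 11·5705 + 4
13: 62759 = 13·4827 + 8
17: 62759 = 17·3691 + 12
19: 62759 = 19·3303 + 2
23: 62759 = 23·2728 + 15
29: 62759 = 29·2164 + 3
31: 62759 = 31·2024 + 15
37: 62759 = 37·1696 + 7
41: 62759 = 41·1530 + 29
43: 62759 = 43·1459 + 22
47: 62759 = 47·1335 + 14
53: 62759 = 53·1184 + 7
59: 62759 = 59·1063 + 42
61: 62759 = 61·1028 + 51
67: 62759 = 67·936 + 47
71: 62759 = 71·883 + 66
73: 62759 = 73·859 + 52
79: 62759 = 79·794 + 33
83: 62759 = 83·756 + 11
89: 62759 = 89·705 + 14
97: 62759 = 97·647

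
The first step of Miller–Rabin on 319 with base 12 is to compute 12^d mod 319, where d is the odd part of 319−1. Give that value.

133

319 − 1 = 318 = 2^1 · 159, so d = 159.
12^1 ≡ 12 (mod 319)
12^2 ≡ 12^2 = 144 ≡ 144 (mod 319)
12^4 ≡ 144^2 = 20736 ≡ 1 (mod 319)
12^8 ≡ 1^2 = 1 ≡ 1 (mod 319)
12^16 ≡ 1^2 = 1 ≡ 1 (mod 319)
12^32 ≡ 1^2 = 1 ≡ 1 (mod 319)
12^64 ≡ 1^2 = 1 ≡ 1 (mod 319)
12^128 ≡ 1^2 = 1 ≡ 1 (mod 319)
159 = 128 + 16 + 8 + 4 + 2 + 1 in binary powers of 2.
So 12^159 ≡ 1 · 1 · 1 · 1 · 144 · 12 ≡ 133 (mod 319).
Squaring chain: 133; never reaches −1, so base 12 is a Miller–Rabin witness that 319 is composite.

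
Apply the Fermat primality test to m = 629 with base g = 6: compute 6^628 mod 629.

6^1 ≡ 6 (mod 629)
6^2 ≡ 6^2 = 36 ≡ 36 (mod 629)
6^4 ≡ 36^2 = 1296 ≡ 38 (mod 629)
6^8 ≡ 38^2 = 1444 ≡ 186 (mod 629)
6^16 ≡ 186^2 = 34596 ≡ 1 (mod 629)
6^32 ≡ 1^2 = 1 ≡ 1 (mod 629)
6^64 ≡ 1^2 = 1 ≡ 1 (mod 629)
6^128 ≡ 1^2 = 1 ≡ 1 (mod 629)
6^256 ≡ 1^2 = 1 ≡ 1 (mod 629)
6^512 ≡ 1^2 = 1 ≡ 1 (mod 629)
628 = 512 + 64 + 32 + 16 + 4 in binary powers of 2.
So 6^628 ≡ 1 · 1 · 1 · 1 · 38 ≡ 38 (mod 629).
Since 38 ≠ 1, base 6 is a Fermat witness: 629 is composite.

38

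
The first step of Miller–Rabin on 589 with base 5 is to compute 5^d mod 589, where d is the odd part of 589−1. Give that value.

589 − 1 = 588 = 2^2 · 147, so d = 147.
5^1 ≡ 5 (mod 589)
5^2 ≡ 5^2 = 25 ≡ 25 (mod 589)
5^4 ≡ 25^2 = 625 ≡ 36 (mod 589)
5^8 ≡ 36^2 = 1296 ≡ 118 (mod 589)
5^16 ≡ 118^2 = 13924 ≡ 377 (mod 589)
5^32 ≡ 377^2 = 142129 ≡ 180 (mod 589)
5^64 ≡ 180^2 = 32400 ≡ 5 (mod 589)
5^128 ≡ 5^2 = 25 ≡ 25 (mod 589)
147 = 128 + 16 + 2 + 1 in binary powers of 2.
So 5^147 ≡ 25 · 377 · 25 · 5 ≡ 125 (mod 589).
Squaring chain: 125 → 311; never reaches −1, so base 5 is a Miller–Rabin witness that 589 is composite.

125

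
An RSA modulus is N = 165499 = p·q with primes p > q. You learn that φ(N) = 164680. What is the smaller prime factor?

359

φ(n) = (p−1)(q−1) = n − (p+q) + 1, so p + q = 165499 − 164680 + 1 = 820.
p and q are the roots of t² − 820t + 165499 = 0.
Discriminant: 820² − 4·165499 = 672400 − 661996 = 10404; √10404 = 102.
q = (820 − 102)/2 = 359, p = (820 + 102)/2 = 461.
Check: 359 · 461 = 165499.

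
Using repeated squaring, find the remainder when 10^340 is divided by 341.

67

10^1 ≡ 10 (mod 341)
10^2 ≡ 10^2 = 100 ≡ 100 (mod 341)
10^4 ≡ 100^2 = 10000 ≡ 111 (mod 341)
10^8 ≡ 111^2 = 12321 ≡ 45 (mod 341)
10^16 ≡ 45^2 = 2025 ≡ 320 (mod 341)
10^32 ≡ 320^2 = 102400 ≡ 100 (mod 341)
10^64 ≡ 100^2 = 10000 ≡ 111 (mod 341)
10^128 ≡ 111^2 = 12321 ≡ 45 (mod 341)
10^256 ≡ 45^2 = 2025 ≡ 320 (mod 341)
340 = 256 + 64 + 16 + 4 in binary powers of 2.
So 10^340 ≡ 320 · 111 · 320 · 111 ≡ 67 (mod 341).
Since 67 ≠ 1, base 10 is a Fermat witness: 341 is composite.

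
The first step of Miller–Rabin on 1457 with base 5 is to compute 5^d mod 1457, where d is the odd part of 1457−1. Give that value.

1457 − 1 = 1456 = 2^4 · 91, so d = 91.
5^1 ≡ 5 (mod 1457)
5^2 ≡ 5^2 = 25 ≡ 25 (mod 1457)
5^4 ≡ 25^2 = 625 ≡ 625 (mod 1457)
5^8 ≡ 625^2 = 390625 ≡ 149 (mod 1457)
5^16 ≡ 149^2 = 22201 ≡ 346 (mod 1457)
5^32 ≡ 346^2 = 119716 ≡ 242 (mod 1457)
5^64 ≡ 242^2 = 58564 ≡ 284 (mod 1457)
91 = 64 + 16 + 8 + 2 + 1 in binary powers of 2.
So 5^91 ≡ 284 · 346 · 149 · 25 · 5 ≡ 160 (mod 1457).
Squaring chain: 160 → 831 → 1400 → 335; never reaches −1, so base 5 is a Miller–Rabin witness that 1457 is composite.

160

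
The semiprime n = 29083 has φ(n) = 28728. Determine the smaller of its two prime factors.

127

φ(n) = (p−1)(q−1) = n − (p+q) + 1, so p + q = 29083 − 28728 + 1 = 356.
p and q are the roots of t² − 356t + 29083 = 0.
Discriminant: 356² − 4·29083 = 126736 − 116332 = 10404; √10404 = 102.
q = (356 − 102)/2 = 127, p = (356 + 102)/2 = 229.
Check: 127 · 229 = 29083.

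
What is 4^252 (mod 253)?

4^1 ≡ 4 (mod 253)
4^2 ≡ 4^2 = 16 ≡ 16 (mod 253)
4^4 ≡ 16^2 = 256 ≡ 3 (mod 253)
4^8 ≡ 3^2 = 9 ≡ 9 (mod 253)
4^16 ≡ 9^2 = 81 ≡ 81 (mod 253)
4^32 ≡ 81^2 = 6561 ≡ 236 (mod 253)
4^64 ≡ 236^2 = 55696 ≡ 36 (mod 253)
4^128 ≡ 36^2 = 1296 ≡ 31 (mod 253)
252 = 128 + 64 + 32 + 16 + 8 + 4 in binary powers of 2.
So 4^252 ≡ 31 · 36 · 236 · 81 · 9 · 3 ≡ 236 (mod 253).
Since 236 ≠ 1, base 4 is a Fermat witness: 253 is composite.

236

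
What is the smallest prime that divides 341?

341 is odd.
Digit sum 8, not divisible by 3.
Ends in 1: not divisible by 5.
7: 341 = 7·48 + 5
11: 341 = 11·31

11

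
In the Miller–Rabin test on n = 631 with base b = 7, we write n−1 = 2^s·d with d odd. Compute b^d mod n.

631 − 1 = 630 = 2^1 · 315, so d = 315.
7^1 ≡ 7 (mod 631)
7^2 ≡ 7^2 = 49 ≡ 49 (mod 631)
7^4 ≡ 49^2 = 2401 ≡ 508 (mod 631)
7^8 ≡ 508^2 = 258064 ≡ 616 (mod 631)
7^16 ≡ 616^2 = 379456 ≡ 225 (mod 631)
7^32 ≡ 225^2 = 50625 ≡ 145 (mod 631)
7^64 ≡ 145^2 = 21025 ≡ 202 (mod 631)
7^128 ≡ 202^2 = 40804 ≡ 420 (mod 631)
7^256 ≡ 420^2 = 176400 ≡ 351 (mod 631)
315 = 256 + 32 + 16 + 8 + 2 + 1 in binary powers of 2.
So 7^315 ≡ 351 · 145 · 225 · 616 · 49 · 7 ≡ 630 (mod 631).
Since 7^d ≡ 630 (mod 631), base 7 does not prove 631 composite.

630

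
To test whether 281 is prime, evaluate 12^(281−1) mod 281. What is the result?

1

12^1 ≡ 12 (mod 281)
12^2 ≡ 12^2 = 144 ≡ 144 (mod 281)
12^4 ≡ 144^2 = 20736 ≡ 223 (mod 281)
12^8 ≡ 223^2 = 49729 ≡ 273 (mod 281)
12^16 ≡ 273^2 = 74529 ≡ 64 (mod 281)
12^32 ≡ 64^2 = 4096 ≡ 162 (mod 281)
12^64 ≡ 162^2 = 26244 ≡ 111 (mod 281)
12^128 ≡ 111^2 = 12321 ≡ 238 (mod 281)
12^256 ≡ 238^2 = 56644 ≡ 163 (mod 281)
280 = 256 + 16 + 8 in binary powers of 2.
So 12^280 ≡ 163 · 64 · 273 ≡ 1 (mod 281).
Since the result is 1, base 12 gives no evidence that 281 is composite.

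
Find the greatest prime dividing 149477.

149477 = 23 · 6499
6499 = 67 · 97
97 is prime.
So 149477 = 23 · 67 · 97; the largest prime factor is 97.

97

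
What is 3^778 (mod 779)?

3^1 ≡ 3 (mod 779)
3^2 ≡ 3^2 = 9 ≡ 9 (mod 779)
3^4 ≡ 9^2 = 81 ≡ 81 (mod 779)
3^8 ≡ 81^2 = 6561 ≡ 329 (mod 779)
3^16 ≡ 329^2 = 108241 ≡ 739 (mod 779)
3^32 ≡ 739^2 = 546121 ≡ 42 (mod 779)
3^64 ≡ 42^2 = 1764 ≡ 206 (mod 779)
3^128 ≡ 206^2 = 42436 ≡ 370 (mod 779)
3^256 ≡ 370^2 = 136900 ≡ 575 (mod 779)
3^512 ≡ 575^2 = 330625 ≡ 329 (mod 779)
778 = 512 + 256 + 8 + 2 in binary powers of 2.
So 3^778 ≡ 329 · 575 · 329 · 9 ≡ 214 (mod 779).
Since 214 ≠ 1, base 3 is a Fermat witness: 779 is composite.

214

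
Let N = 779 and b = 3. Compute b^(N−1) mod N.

3^1 ≡ 3 (mod 779)
3^2 ≡ 3^2 = 9 ≡ 9 (mod 779)
3^4 ≡ 9^2 = 81 ≡ 81 (mod 779)
3^8 ≡ 81^2 = 6561 ≡ 329 (mod 779)
3^16 ≡ 329^2 = 108241 ≡ 739 (mod 779)
3^32 ≡ 739^2 = 546121 ≡ 42 (mod 779)
3^64 ≡ 42^2 = 1764 ≡ 206 (mod 779)
3^128 ≡ 206^2 = 42436 ≡ 370 (mod 779)
3^256 ≡ 370^2 = 136900 ≡ 575 (mod 779)
3^512 ≡ 575^2 = 330625 ≡ 329 (mod 779)
778 = 512 + 256 + 8 + 2 in binary powers of 2.
So 3^778 ≡ 329 · 575 · 329 · 9 ≡ 214 (mod 779).
Since 214 ≠ 1, base 3 is a Fermat witness: 779 is composite.

214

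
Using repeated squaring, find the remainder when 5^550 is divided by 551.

480

5^1 ≡ 5 (mod 551)
5^2 ≡ 5^2 = 25 ≡ 25 (mod 551)
5^4 ≡ 25^2 = 625 ≡ 74 (mod 551)
5^8 ≡ 74^2 = 5476 ≡ 517 (mod 551)
5^16 ≡ 517^2 = 267289 ≡ 54 (mod 551)
5^32 ≡ 54^2 = 2916 ≡ 161 (mod 551)
5^64 ≡ 161^2 = 25921 ≡ 24 (mod 551)
5^128 ≡ 24^2 = 576 ≡ 25 (mod 551)
5^256 ≡ 25^2 = 625 ≡ 74 (mod 551)
5^512 ≡ 74^2 = 5476 ≡ 517 (mod 551)
550 = 512 + 32 + 4 + 2 in binary powers of 2.
So 5^550 ≡ 517 · 161 · 74 · 25 ≡ 480 (mod 551).
Since 480 ≠ 1, base 5 is a Fermat witness: 551 is composite.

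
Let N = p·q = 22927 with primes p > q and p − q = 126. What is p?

227

Since p = q + 126, we have 22927 = q(q + 126), so q² + 126q − 22927 = 0.
Discriminant: 126² + 4·22927 = 15876 + 91708 = 107584; √107584 = 328.
q = (−126 + 328)/2 = 101, and p = q + 126 = 227.
Check: 101 · 227 = 22927.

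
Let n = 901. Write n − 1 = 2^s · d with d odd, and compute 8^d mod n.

901 − 1 = 900 = 2^2 · 225, so d = 225.
8^1 ≡ 8 (mod 901)
8^2 ≡ 8^2 = 64 ≡ 64 (mod 901)
8^4 ≡ 64^2 = 4096 ≡ 492 (mod 901)
8^8 ≡ 492^2 = 242064 ≡ 596 (mod 901)
8^16 ≡ 596^2 = 355216 ≡ 222 (mod 901)
8^32 ≡ 222^2 = 49284 ≡ 630 (mod 901)
8^64 ≡ 630^2 = 396900 ≡ 460 (mod 901)
8^128 ≡ 460^2 = 211600 ≡ 766 (mod 901)
225 = 128 + 64 + 32 + 1 in binary powers of 2.
So 8^225 ≡ 766 · 460 · 630 · 8 ≡ 875 (mod 901).
Squaring chain: 875 → 676; never reaches −1, so base 8 is a Miller–Rabin witness that 901 is composite.

875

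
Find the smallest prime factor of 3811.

3811 is odd.
Digit sum 13, not divisible by 3.
Ends in 1: not divisible by 5.
7: 3811 = 7·544 + 3
11: 3811 = 11·346 + 5
13: 3811 = 13·293 + 2
17: 3811 = 17·224 + 3
19: 3811 = 19·200 + 11
23: 3811 = 23·165 + 16
29: 3811 = 29·131 + 12
31: 3811 = 31·122 + 29
37: 3811 = 37·103

37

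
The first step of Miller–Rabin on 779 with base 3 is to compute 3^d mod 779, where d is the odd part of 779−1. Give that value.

694

779 − 1 = 778 = 2^1 · 389, so d = 389.
3^1 ≡ 3 (mod 779)
3^2 ≡ 3^2 = 9 ≡ 9 (mod 779)
3^4 ≡ 9^2 = 81 ≡ 81 (mod 779)
3^8 ≡ 81^2 = 6561 ≡ 329 (mod 779)
3^16 ≡ 329^2 = 108241 ≡ 739 (mod 779)
3^32 ≡ 739^2 = 546121 ≡ 42 (mod 779)
3^64 ≡ 42^2 = 1764 ≡ 206 (mod 779)
3^128 ≡ 206^2 = 42436 ≡ 370 (mod 779)
3^256 ≡ 370^2 = 136900 ≡ 575 (mod 779)
389 = 256 + 128 + 4 + 1 in binary powers of 2.
So 3^389 ≡ 575 · 370 · 81 · 3 ≡ 694 (mod 779).
Squaring chain: 694; never reaches −1, so base 3 is a Miller–Rabin witness that 779 is composite.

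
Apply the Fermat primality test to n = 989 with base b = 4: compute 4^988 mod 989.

4^1 ≡ 4 (mod 989)
4^2 ≡ 4^2 = 16 ≡ 16 (mod 989)
4^4 ≡ 16^2 = 256 ≡ 256 (mod 989)
4^8 ≡ 256^2 = 65536 ≡ 262 (mod 989)
4^16 ≡ 262^2 = 68644 ≡ 403 (mod 989)
4^32 ≡ 403^2 = 162409 ≡ 213 (mod 989)
4^64 ≡ 213^2 = 45369 ≡ 864 (mod 989)
4^128 ≡ 864^2 = 746496 ≡ 790 (mod 989)
4^256 ≡ 790^2 = 624100 ≡ 41 (mod 989)
4^512 ≡ 41^2 = 1681 ≡ 692 (mod 989)
988 = 512 + 256 + 128 + 64 + 16 + 8 + 4 in binary powers of 2.
So 4^988 ≡ 692 · 41 · 790 · 864 · 403 · 262 · 256 ≡ 864 (mod 989).
Since 864 ≠ 1, base 4 is a Fermat witness: 989 is composite.

864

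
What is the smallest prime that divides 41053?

61

41053 is odd.
Digit sum 13, not divisible by 3.
Ends in 3: not divisible by 5.
7: 41053 = 7·5864 + 5
11: 41053 = 11·3732 + 1
13: 41053 = 13·3157 + 12
17: 41053 = 17·2414 + 15
19: 41053 = 19·2160 + 13
23: 41053 = 23·1784 + 21
29: 41053 = 29·1415 + 18
31: 41053 = 31·1324 + 9
37: 41053 = 37·1109 + 20
41: 41053 = 41·1001 + 12
43: 41053 = 43·954 + 31
47: 41053 = 47·873 + 22
53: 41053 = 53·774 + 31
59: 41053 = 59·695 + 48
61: 41053 = 61·673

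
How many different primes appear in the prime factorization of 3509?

2

3509 = 11^2 · 29
3509 = 11^2 · 29, which has 2 distinct prime factors.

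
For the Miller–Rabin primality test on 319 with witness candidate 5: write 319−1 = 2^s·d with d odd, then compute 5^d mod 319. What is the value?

196

319 − 1 = 318 = 2^1 · 159, so d = 159.
5^1 ≡ 5 (mod 319)
5^2 ≡ 5^2 = 25 ≡ 25 (mod 319)
5^4 ≡ 25^2 = 625 ≡ 306 (mod 319)
5^8 ≡ 306^2 = 93636 ≡ 169 (mod 319)
5^16 ≡ 169^2 = 28561 ≡ 170 (mod 319)
5^32 ≡ 170^2 = 28900 ≡ 190 (mod 319)
5^64 ≡ 190^2 = 36100 ≡ 53 (mod 319)
5^128 ≡ 53^2 = 2809 ≡ 257 (mod 319)
159 = 128 + 16 + 8 + 4 + 2 + 1 in binary powers of 2.
So 5^159 ≡ 257 · 170 · 169 · 306 · 25 · 5 ≡ 196 (mod 319).
Squaring chain: 196; never reaches −1, so base 5 is a Miller–Rabin witness that 319 is composite.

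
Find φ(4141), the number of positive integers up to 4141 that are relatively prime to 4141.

Factor: 4141 = 41 · 101.
φ(4141) = (41−1) · (101−1) = 40 · 100 = 4000.

4000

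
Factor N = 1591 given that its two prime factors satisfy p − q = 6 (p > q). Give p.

43

Since p = q + 6, we have 1591 = q(q + 6), so q² + 6q − 1591 = 0.
Discriminant: 6² + 4·1591 = 36 + 6364 = 6400; √6400 = 80.
q = (−6 + 80)/2 = 37, and p = q + 6 = 43.
Check: 37 · 43 = 1591.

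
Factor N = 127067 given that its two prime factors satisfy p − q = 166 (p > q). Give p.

449

Since p = q + 166, we have 127067 = q(q + 166), so q² + 166q − 127067 = 0.
Discriminant: 166² + 4·127067 = 27556 + 508268 = 535824; √535824 = 732.
q = (−166 + 732)/2 = 283, and p = q + 166 = 449.
Check: 283 · 449 = 127067.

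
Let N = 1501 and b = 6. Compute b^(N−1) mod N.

87

6^1 ≡ 6 (mod 1501)
6^2 ≡ 6^2 = 36 ≡ 36 (mod 1501)
6^4 ≡ 36^2 = 1296 ≡ 1296 (mod 1501)
6^8 ≡ 1296^2 = 1679616 ≡ 1498 (mod 1501)
6^16 ≡ 1498^2 = 2244004 ≡ 9 (mod 1501)
6^32 ≡ 9^2 = 81 ≡ 81 (mod 1501)
6^64 ≡ 81^2 = 6561 ≡ 557 (mod 1501)
6^128 ≡ 557^2 = 310249 ≡ 1043 (mod 1501)
6^256 ≡ 1043^2 = 1087849 ≡ 1125 (mod 1501)
6^512 ≡ 1125^2 = 1265625 ≡ 282 (mod 1501)
6^1024 ≡ 282^2 = 79524 ≡ 1472 (mod 1501)
1500 = 1024 + 256 + 128 + 64 + 16 + 8 + 4 in binary powers of 2.
So 6^1500 ≡ 1472 · 1125 · 1043 · 557 · 9 · 1498 · 1296 ≡ 87 (mod 1501).
Since 87 ≠ 1, base 6 is a Fermat witness: 1501 is composite.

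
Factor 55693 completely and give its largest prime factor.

83

55693 = 11 · 5063
5063 = 61 · 83
83 is prime.
So 55693 = 11 · 61 · 83; the largest prime factor is 83.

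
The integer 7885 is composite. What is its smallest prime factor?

5

7885 is odd.
Digit sum 28, not divisible by 3.
Ends in 5: divisible by 5.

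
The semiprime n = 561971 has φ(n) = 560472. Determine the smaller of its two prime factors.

727

φ(n) = (p−1)(q−1) = n − (p+q) + 1, so p + q = 561971 − 560472 + 1 = 1500.
p and q are the roots of t² − 1500t + 561971 = 0.
Discriminant: 1500² − 4·561971 = 2250000 − 2247884 = 2116; √2116 = 46.
q = (1500 − 46)/2 = 727, p = (1500 + 46)/2 = 773.
Check: 727 · 773 = 561971.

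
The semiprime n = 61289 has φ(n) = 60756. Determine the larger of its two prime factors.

φ(n) = (p−1)(q−1) = n − (p+q) + 1, so p + q = 61289 − 60756 + 1 = 534.
p and q are the roots of t² − 534t + 61289 = 0.
Discriminant: 534² − 4·61289 = 285156 − 245156 = 40000; √40000 = 200.
q = (534 − 200)/2 = 167, p = (534 + 200)/2 = 367.
Check: 167 · 367 = 61289.

367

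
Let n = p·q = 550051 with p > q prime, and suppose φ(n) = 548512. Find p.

977

φ(n) = (p−1)(q−1) = n − (p+q) + 1, so p + q = 550051 − 548512 + 1 = 1540.
p and q are the roots of t² − 1540t + 550051 = 0.
Discriminant: 1540² − 4·550051 = 2371600 − 2200204 = 171396; √171396 = 414.
q = (1540 − 414)/2 = 563, p = (1540 + 414)/2 = 977.
Check: 563 · 977 = 550051.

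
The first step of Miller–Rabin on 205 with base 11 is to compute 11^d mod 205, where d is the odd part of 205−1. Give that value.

181

205 − 1 = 204 = 2^2 · 51, so d = 51.
11^1 ≡ 11 (mod 205)
11^2 ≡ 11^2 = 121 ≡ 121 (mod 205)
11^4 ≡ 121^2 = 14641 ≡ 86 (mod 205)
11^8 ≡ 86^2 = 7396 ≡ 16 (mod 205)
11^16 ≡ 16^2 = 256 ≡ 51 (mod 205)
11^32 ≡ 51^2 = 2601 ≡ 141 (mod 205)
51 = 32 + 16 + 2 + 1 in binary powers of 2.
So 11^51 ≡ 141 · 51 · 121 · 11 ≡ 181 (mod 205).
Squaring chain: 181 → 166; never reaches −1, so base 11 is a Miller–Rabin witness that 205 is composite.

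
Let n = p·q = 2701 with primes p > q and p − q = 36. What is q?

Since p = q + 36, we have 2701 = q(q + 36), so q² + 36q − 2701 = 0.
Discriminant: 36² + 4·2701 = 1296 + 10804 = 12100; √12100 = 110.
q = (−36 + 110)/2 = 37, and p = q + 36 = 73.
Check: 37 · 73 = 2701.

37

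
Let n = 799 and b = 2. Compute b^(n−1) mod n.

2^1 ≡ 2 (mod 799)
2^2 ≡ 2^2 = 4 ≡ 4 (mod 799)
2^4 ≡ 4^2 = 16 ≡ 16 (mod 799)
2^8 ≡ 16^2 = 256 ≡ 256 (mod 799)
2^16 ≡ 256^2 = 65536 ≡ 18 (mod 799)
2^32 ≡ 18^2 = 324 ≡ 324 (mod 799)
2^64 ≡ 324^2 = 104976 ≡ 307 (mod 799)
2^128 ≡ 307^2 = 94249 ≡ 766 (mod 799)
2^256 ≡ 766^2 = 586756 ≡ 290 (mod 799)
2^512 ≡ 290^2 = 84100 ≡ 205 (mod 799)
798 = 512 + 256 + 16 + 8 + 4 + 2 in binary powers of 2.
So 2^798 ≡ 205 · 290 · 18 · 256 · 16 · 4 ≡ 676 (mod 799).
Since 676 ≠ 1, base 2 is a Fermat witness: 799 is composite.

676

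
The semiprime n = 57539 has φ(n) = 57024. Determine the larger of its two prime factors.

353

φ(n) = (p−1)(q−1) = n − (p+q) + 1, so p + q = 57539 − 57024 + 1 = 516.
p and q are the roots of t² − 516t + 57539 = 0.
Discriminant: 516² − 4·57539 = 266256 − 230156 = 36100; √36100 = 190.
q = (516 − 190)/2 = 163, p = (516 + 190)/2 = 353.
Check: 163 · 353 = 57539.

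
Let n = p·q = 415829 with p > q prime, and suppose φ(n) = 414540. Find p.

659

φ(n) = (p−1)(q−1) = n − (p+q) + 1, so p + q = 415829 − 414540 + 1 = 1290.
p and q are the roots of t² − 1290t + 415829 = 0.
Discriminant: 1290² − 4·415829 = 1664100 − 1663316 = 784; √784 = 28.
q = (1290 − 28)/2 = 631, p = (1290 + 28)/2 = 659.
Check: 631 · 659 = 415829.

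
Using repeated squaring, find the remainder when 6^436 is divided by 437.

6^1 ≡ 6 (mod 437)
6^2 ≡ 6^2 = 36 ≡ 36 (mod 437)
6^4 ≡ 36^2 = 1296 ≡ 422 (mod 437)
6^8 ≡ 422^2 = 178084 ≡ 225 (mod 437)
6^16 ≡ 225^2 = 50625 ≡ 370 (mod 437)
6^32 ≡ 370^2 = 136900 ≡ 119 (mod 437)
6^64 ≡ 119^2 = 14161 ≡ 177 (mod 437)
6^128 ≡ 177^2 = 31329 ≡ 302 (mod 437)
6^256 ≡ 302^2 = 91204 ≡ 308 (mod 437)
436 = 256 + 128 + 32 + 16 + 4 in binary powers of 2.
So 6^436 ≡ 308 · 302 · 119 · 370 · 422 ≡ 118 (mod 437).
Since 118 ≠ 1, base 6 is a Fermat witness: 437 is composite.

118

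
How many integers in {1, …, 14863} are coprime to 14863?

14608

Factor: 14863 = 89 · 167.
φ(14863) = (89−1) · (167−1) = 88 · 166 = 14608.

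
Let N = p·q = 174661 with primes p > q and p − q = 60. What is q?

389

Since p = q + 60, we have 174661 = q(q + 60), so q² + 60q − 174661 = 0.
Discriminant: 60² + 4·174661 = 3600 + 698644 = 702244; √702244 = 838.
q = (−60 + 838)/2 = 389, and p = q + 60 = 449.
Check: 389 · 449 = 174661.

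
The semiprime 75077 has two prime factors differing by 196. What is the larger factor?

Since p = q + 196, we have 75077 = q(q + 196), so q² + 196q − 75077 = 0.
Discriminant: 196² + 4·75077 = 38416 + 300308 = 338724; √338724 = 582.
q = (−196 + 582)/2 = 193, and p = q + 196 = 389.
Check: 193 · 389 = 75077.

389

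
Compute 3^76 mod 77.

3^1 ≡ 3 (mod 77)
3^2 ≡ 3^2 = 9 ≡ 9 (mod 77)
3^4 ≡ 9^2 = 81 ≡ 4 (mod 77)
3^8 ≡ 4^2 = 16 ≡ 16 (mod 77)
3^16 ≡ 16^2 = 256 ≡ 25 (mod 77)
3^32 ≡ 25^2 = 625 ≡ 9 (mod 77)
3^64 ≡ 9^2 = 81 ≡ 4 (mod 77)
76 = 64 + 8 + 4 in binary powers of 2.
So 3^76 ≡ 4 · 16 · 4 ≡ 25 (mod 77).
Since 25 ≠ 1, base 3 is a Fermat witness: 77 is composite.

25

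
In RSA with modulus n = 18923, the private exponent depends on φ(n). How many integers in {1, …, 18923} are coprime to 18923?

Factor: 18923 = 127 · 149.
φ(18923) = (127−1) · (149−1) = 126 · 148 = 18648.

18648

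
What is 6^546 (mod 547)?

6^1 ≡ 6 (mod 547)
6^2 ≡ 6^2 = 36 ≡ 36 (mod 547)
6^4 ≡ 36^2 = 1296 ≡ 202 (mod 547)
6^8 ≡ 202^2 = 40804 ≡ 326 (mod 547)
6^16 ≡ 326^2 = 106276 ≡ 158 (mod 547)
6^32 ≡ 158^2 = 24964 ≡ 349 (mod 547)
6^64 ≡ 349^2 = 121801 ≡ 367 (mod 547)
6^128 ≡ 367^2 = 134689 ≡ 127 (mod 547)
6^256 ≡ 127^2 = 16129 ≡ 266 (mod 547)
6^512 ≡ 266^2 = 70756 ≡ 193 (mod 547)
546 = 512 + 32 + 2 in binary powers of 2.
So 6^546 ≡ 193 · 349 · 36 ≡ 1 (mod 547).
Since the result is 1, base 6 gives no evidence that 547 is composite.

1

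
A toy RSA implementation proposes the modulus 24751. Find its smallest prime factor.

24751 is odd.
Digit sum 19, not divisible by 3.
Ends in 1: not divisible by 5.
7: 24751 = 7·3535 + 6
11: 24751 = 11·2250 + 1
13: 24751 = 13·1903 + 12
17: 24751 = 17·1455 + 16
19: 24751 = 19·1302 + 13
23: 24751 = 23·1076 + 3
29: 24751 = 29·853 + 14
31: 24751 = 31·798 + 13
37: 24751 = 37·668 + 35
41: 24751 = 41·603 + 28
43: 24751 = 43·575 + 26
47: 24751 = 47·526 + 29
53: 24751 = 53·467

53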